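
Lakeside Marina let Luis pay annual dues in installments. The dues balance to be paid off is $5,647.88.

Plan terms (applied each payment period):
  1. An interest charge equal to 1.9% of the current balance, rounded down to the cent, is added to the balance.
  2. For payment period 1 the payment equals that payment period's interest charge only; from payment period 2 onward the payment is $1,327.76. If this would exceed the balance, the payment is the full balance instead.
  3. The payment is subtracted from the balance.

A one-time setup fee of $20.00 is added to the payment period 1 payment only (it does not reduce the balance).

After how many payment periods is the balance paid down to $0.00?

# | Opening | Interest | Payment | Fee | End bal
1 | $5,647.88 | $107.30 | $107.30 | $20.00 | $5,647.88
2 | $5,647.88 | $107.30 | $1,327.76 | — | $4,427.42
3 | $4,427.42 | $84.12 | $1,327.76 | — | $3,183.78
4 | $3,183.78 | $60.49 | $1,327.76 | — | $1,916.51
5 | $1,916.51 | $36.41 | $1,327.76 | — | $625.16
6 | $625.16 | $11.87 | $637.03 | — | $0.00
Balance reaches $0.00 in payment period 6.

6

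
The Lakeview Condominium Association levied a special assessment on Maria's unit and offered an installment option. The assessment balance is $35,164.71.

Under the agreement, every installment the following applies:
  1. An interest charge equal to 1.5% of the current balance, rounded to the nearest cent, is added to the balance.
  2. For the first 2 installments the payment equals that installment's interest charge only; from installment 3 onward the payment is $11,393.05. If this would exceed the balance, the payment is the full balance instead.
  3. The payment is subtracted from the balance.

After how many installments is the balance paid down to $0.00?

6

Installment 1: opening $35,164.71; interest $527.47 → $35,692.18; payment $527.47; balance $35,164.71
Installment 2: opening $35,164.71; interest $527.47 → $35,692.18; payment $527.47; balance $35,164.71
Installment 3: opening $35,164.71; interest $527.47 → $35,692.18; payment $11,393.05; balance $24,299.13
Installment 4: opening $24,299.13; interest $364.49 → $24,663.62; payment $11,393.05; balance $13,270.57
Installment 5: opening $13,270.57; interest $199.06 → $13,469.63; payment $11,393.05; balance $2,076.58
Installment 6: opening $2,076.58; interest $31.15 → $2,107.73; payment $2,107.73; balance $0.00
Balance reaches $0.00 in installment 6.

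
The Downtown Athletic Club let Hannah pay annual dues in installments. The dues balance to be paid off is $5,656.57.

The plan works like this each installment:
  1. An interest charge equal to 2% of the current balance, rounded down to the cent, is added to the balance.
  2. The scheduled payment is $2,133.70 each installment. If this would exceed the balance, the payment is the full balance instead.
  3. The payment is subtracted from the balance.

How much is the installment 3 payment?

# | Opening | Interest | Payment | End bal
1 | $5,656.57 | $113.13 | $2,133.70 | $3,636.00
2 | $3,636.00 | $72.72 | $2,133.70 | $1,575.02
3 | $1,575.02 | $31.50 | $1,606.52 | $0.00

$1,606.52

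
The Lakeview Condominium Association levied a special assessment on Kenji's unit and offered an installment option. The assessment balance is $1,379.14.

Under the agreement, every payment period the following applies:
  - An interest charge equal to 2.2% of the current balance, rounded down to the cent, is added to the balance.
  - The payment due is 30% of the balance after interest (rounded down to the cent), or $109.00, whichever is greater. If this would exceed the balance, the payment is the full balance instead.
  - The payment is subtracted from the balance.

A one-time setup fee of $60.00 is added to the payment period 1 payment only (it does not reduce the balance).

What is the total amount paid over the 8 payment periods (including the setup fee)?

# | Opening | Interest | Payment | Fee | End bal
1 | $1,379.14 | $30.34 | $422.84 | $60.00 | $986.64
2 | $986.64 | $21.70 | $302.50 | — | $705.84
3 | $705.84 | $15.52 | $216.40 | — | $504.96
4 | $504.96 | $11.10 | $154.81 | — | $361.25
5 | $361.25 | $7.94 | $110.75 | — | $258.44
6 | $258.44 | $5.68 | $109.00 | — | $155.12
7 | $155.12 | $3.41 | $109.00 | — | $49.53
8 | $49.53 | $1.08 | $50.61 | — | $0.00
Total paid: $1,535.91

$1,535.91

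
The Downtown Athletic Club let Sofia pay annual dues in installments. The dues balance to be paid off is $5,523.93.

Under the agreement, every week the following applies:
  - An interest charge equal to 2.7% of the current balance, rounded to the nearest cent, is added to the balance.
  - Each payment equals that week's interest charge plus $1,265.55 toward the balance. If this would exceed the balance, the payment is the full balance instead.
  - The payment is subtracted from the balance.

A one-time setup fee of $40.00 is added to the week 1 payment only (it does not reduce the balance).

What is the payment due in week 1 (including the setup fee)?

# | Opening | Interest | Payment | Fee | End bal
1 | $5,523.93 | $149.15 | $1,414.70 | $40.00 | $4,258.38

$1,454.70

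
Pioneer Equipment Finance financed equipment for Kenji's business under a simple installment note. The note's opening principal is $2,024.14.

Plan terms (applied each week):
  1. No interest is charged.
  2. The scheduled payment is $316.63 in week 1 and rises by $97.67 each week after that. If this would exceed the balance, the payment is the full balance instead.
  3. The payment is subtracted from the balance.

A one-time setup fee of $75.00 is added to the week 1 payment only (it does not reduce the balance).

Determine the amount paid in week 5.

Week 1: opening $2,024.14; payment $316.63 (+ $75.00 fee); balance $1,707.51
Week 2: opening $1,707.51; payment $414.30; balance $1,293.21
Week 3: opening $1,293.21; payment $511.97; balance $781.24
Week 4: opening $781.24; payment $609.64; balance $171.60
Week 5: opening $171.60; payment $171.60; balance $0.00

$171.60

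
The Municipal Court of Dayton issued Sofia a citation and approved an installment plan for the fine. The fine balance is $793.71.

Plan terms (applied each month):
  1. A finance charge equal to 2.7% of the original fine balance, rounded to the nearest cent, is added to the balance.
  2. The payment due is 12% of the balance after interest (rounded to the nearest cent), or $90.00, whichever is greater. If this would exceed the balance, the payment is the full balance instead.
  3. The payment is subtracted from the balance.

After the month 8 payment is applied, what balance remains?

Month 1: opening $793.71; interest $21.43 → $815.14; payment $97.82; balance $717.32
Month 2: opening $717.32; interest $21.43 → $738.75; payment $90.00; balance $648.75
Month 3: opening $648.75; interest $21.43 → $670.18; payment $90.00; balance $580.18
Month 4: opening $580.18; interest $21.43 → $601.61; payment $90.00; balance $511.61
Month 5: opening $511.61; interest $21.43 → $533.04; payment $90.00; balance $443.04
Month 6: opening $443.04; interest $21.43 → $464.47; payment $90.00; balance $374.47
Month 7: opening $374.47; interest $21.43 → $395.90; payment $90.00; balance $305.90
Month 8: opening $305.90; interest $21.43 → $327.33; payment $90.00; balance $237.33

$237.33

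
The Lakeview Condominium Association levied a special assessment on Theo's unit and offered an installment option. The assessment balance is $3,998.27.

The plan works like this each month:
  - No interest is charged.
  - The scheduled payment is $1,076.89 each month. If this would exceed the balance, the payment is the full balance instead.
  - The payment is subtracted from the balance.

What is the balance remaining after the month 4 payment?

$0.00

Month 1: $3,998.27 − $1,076.89 → $2,921.38
Month 2: $2,921.38 − $1,076.89 → $1,844.49
Month 3: $1,844.49 − $1,076.89 → $767.60
Month 4: $767.60 − $767.60 → $0.00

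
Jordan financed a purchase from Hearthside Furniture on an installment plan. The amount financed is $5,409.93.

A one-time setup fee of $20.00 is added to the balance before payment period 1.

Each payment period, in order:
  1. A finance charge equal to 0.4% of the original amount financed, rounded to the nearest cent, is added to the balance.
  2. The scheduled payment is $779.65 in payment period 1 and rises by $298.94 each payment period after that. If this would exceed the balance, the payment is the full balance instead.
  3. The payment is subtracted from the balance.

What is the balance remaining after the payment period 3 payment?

$2,259.08

Payment period 1: opening $5,429.93; interest $21.64 → $5,451.57; payment $779.65; balance $4,671.92
Payment period 2: opening $4,671.92; interest $21.64 → $4,693.56; payment $1,078.59; balance $3,614.97
Payment period 3: opening $3,614.97; interest $21.64 → $3,636.61; payment $1,377.53; balance $2,259.08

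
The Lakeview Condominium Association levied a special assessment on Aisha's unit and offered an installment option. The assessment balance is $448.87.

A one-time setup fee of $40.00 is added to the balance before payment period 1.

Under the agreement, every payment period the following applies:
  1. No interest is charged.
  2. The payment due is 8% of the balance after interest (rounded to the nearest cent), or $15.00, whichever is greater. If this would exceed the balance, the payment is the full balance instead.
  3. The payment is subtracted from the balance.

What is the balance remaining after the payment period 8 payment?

Payment period 1: opening $488.87; payment $39.11; balance $449.76
Payment period 2: opening $449.76; payment $35.98; balance $413.78
Payment period 3: opening $413.78; payment $33.10; balance $380.68
Payment period 4: opening $380.68; payment $30.45; balance $350.23
Payment period 5: opening $350.23; payment $28.02; balance $322.21
Payment period 6: opening $322.21; payment $25.78; balance $296.43
Payment period 7: opening $296.43; payment $23.71; balance $272.72
Payment period 8: opening $272.72; payment $21.82; balance $250.90

$250.90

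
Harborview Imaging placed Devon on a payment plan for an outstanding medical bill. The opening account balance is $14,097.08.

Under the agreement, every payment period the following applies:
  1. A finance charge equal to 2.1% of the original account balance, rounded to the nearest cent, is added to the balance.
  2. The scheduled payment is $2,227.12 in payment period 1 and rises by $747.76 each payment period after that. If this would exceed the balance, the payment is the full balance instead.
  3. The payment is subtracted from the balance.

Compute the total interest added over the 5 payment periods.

Payment period 1: $14,097.08 +$296.04 interest = $14,393.12; pay $2,227.12 → $12,166.00
Payment period 2: $12,166.00 +$296.04 interest = $12,462.04; pay $2,974.88 → $9,487.16
Payment period 3: $9,487.16 +$296.04 interest = $9,783.20; pay $3,722.64 → $6,060.56
Payment period 4: $6,060.56 +$296.04 interest = $6,356.60; pay $4,470.40 → $1,886.20
Payment period 5: $1,886.20 +$296.04 interest = $2,182.24; pay $2,182.24 → $0.00
Total interest: $296.04 + $296.04 + $296.04 + $296.04 + $296.04 = $1,480.20

$1,480.20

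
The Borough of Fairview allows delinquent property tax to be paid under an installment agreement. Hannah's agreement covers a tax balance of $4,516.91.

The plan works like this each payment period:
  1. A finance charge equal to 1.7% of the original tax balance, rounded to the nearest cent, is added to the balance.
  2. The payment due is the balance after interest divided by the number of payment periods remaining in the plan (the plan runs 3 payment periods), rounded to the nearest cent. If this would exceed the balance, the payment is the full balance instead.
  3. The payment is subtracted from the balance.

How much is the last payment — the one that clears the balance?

$1,646.42

Payment period 1: $4,516.91 +$76.79 interest = $4,593.70; pay $1,531.23 → $3,062.47
Payment period 2: $3,062.47 +$76.79 interest = $3,139.26; pay $1,569.63 → $1,569.63
Payment period 3: $1,569.63 +$76.79 interest = $1,646.42; pay $1,646.42 → $0.00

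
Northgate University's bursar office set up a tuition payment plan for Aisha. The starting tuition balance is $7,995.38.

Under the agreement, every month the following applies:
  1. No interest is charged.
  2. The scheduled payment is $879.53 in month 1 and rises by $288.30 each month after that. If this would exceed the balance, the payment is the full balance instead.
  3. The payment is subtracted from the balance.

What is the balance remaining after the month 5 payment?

# | Opening | Payment | End bal
1 | $7,995.38 | $879.53 | $7,115.85
2 | $7,115.85 | $1,167.83 | $5,948.02
3 | $5,948.02 | $1,456.13 | $4,491.89
4 | $4,491.89 | $1,744.43 | $2,747.46
5 | $2,747.46 | $2,032.73 | $714.73

$714.73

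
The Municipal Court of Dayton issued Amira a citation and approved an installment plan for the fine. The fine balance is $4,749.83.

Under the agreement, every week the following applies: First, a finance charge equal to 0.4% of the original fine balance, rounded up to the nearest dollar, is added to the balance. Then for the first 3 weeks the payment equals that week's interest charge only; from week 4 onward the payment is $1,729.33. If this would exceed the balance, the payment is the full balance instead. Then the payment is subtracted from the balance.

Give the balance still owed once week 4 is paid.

Week 1: $4,749.83 +$19.00 interest = $4,768.83; pay $19.00 → $4,749.83
Week 2: $4,749.83 +$19.00 interest = $4,768.83; pay $19.00 → $4,749.83
Week 3: $4,749.83 +$19.00 interest = $4,768.83; pay $19.00 → $4,749.83
Week 4: $4,749.83 +$19.00 interest = $4,768.83; pay $1,729.33 → $3,039.50

$3,039.50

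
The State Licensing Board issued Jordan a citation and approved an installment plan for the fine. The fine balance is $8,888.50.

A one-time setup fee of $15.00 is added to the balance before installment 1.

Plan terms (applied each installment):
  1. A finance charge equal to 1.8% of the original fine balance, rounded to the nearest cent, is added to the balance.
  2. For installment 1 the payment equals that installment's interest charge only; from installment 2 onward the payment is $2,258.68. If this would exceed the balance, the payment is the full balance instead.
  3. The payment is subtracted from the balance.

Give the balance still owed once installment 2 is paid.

Installment 1: opening $8,903.50; interest $159.99 → $9,063.49; payment $159.99; balance $8,903.50
Installment 2: opening $8,903.50; interest $159.99 → $9,063.49; payment $2,258.68; balance $6,804.81

$6,804.81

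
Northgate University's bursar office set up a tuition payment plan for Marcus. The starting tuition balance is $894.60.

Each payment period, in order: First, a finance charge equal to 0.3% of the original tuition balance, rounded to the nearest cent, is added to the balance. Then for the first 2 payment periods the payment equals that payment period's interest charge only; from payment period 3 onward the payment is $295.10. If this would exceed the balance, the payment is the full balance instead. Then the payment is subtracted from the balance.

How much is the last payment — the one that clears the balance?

Payment period 1: $894.60 +$2.68 interest = $897.28; pay $2.68 → $894.60
Payment period 2: $894.60 +$2.68 interest = $897.28; pay $2.68 → $894.60
Payment period 3: $894.60 +$2.68 interest = $897.28; pay $295.10 → $602.18
Payment period 4: $602.18 +$2.68 interest = $604.86; pay $295.10 → $309.76
Payment period 5: $309.76 +$2.68 interest = $312.44; pay $295.10 → $17.34
Payment period 6: $17.34 +$2.68 interest = $20.02; pay $20.02 → $0.00

$20.02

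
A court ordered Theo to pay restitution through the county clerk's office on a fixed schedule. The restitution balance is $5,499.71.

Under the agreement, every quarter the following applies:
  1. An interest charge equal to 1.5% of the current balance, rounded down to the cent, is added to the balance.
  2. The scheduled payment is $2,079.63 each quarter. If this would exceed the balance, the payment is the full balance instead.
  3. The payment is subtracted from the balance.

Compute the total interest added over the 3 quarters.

$157.15

Quarter 1: $5,499.71 +$82.49 interest = $5,582.20; pay $2,079.63 → $3,502.57
Quarter 2: $3,502.57 +$52.53 interest = $3,555.10; pay $2,079.63 → $1,475.47
Quarter 3: $1,475.47 +$22.13 interest = $1,497.60; pay $1,497.60 → $0.00
Total interest: $82.49 + $52.53 + $22.13 = $157.15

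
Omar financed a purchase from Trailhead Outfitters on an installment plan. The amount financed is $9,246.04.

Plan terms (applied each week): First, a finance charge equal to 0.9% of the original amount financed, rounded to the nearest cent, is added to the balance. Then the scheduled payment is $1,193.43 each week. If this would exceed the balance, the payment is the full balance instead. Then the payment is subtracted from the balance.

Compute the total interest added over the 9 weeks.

$748.89

Week 1: $9,246.04 +$83.21 interest = $9,329.25; pay $1,193.43 → $8,135.82
Week 2: $8,135.82 +$83.21 interest = $8,219.03; pay $1,193.43 → $7,025.60
Week 3: $7,025.60 +$83.21 interest = $7,108.81; pay $1,193.43 → $5,915.38
Week 4: $5,915.38 +$83.21 interest = $5,998.59; pay $1,193.43 → $4,805.16
Week 5: $4,805.16 +$83.21 interest = $4,888.37; pay $1,193.43 → $3,694.94
Week 6: $3,694.94 +$83.21 interest = $3,778.15; pay $1,193.43 → $2,584.72
Week 7: $2,584.72 +$83.21 interest = $2,667.93; pay $1,193.43 → $1,474.50
Week 8: $1,474.50 +$83.21 interest = $1,557.71; pay $1,193.43 → $364.28
Week 9: $364.28 +$83.21 interest = $447.49; pay $447.49 → $0.00
Total interest: $83.21 + $83.21 + $83.21 + $83.21 + $83.21 + $83.21 + $83.21 + $83.21 + $83.21 = $748.89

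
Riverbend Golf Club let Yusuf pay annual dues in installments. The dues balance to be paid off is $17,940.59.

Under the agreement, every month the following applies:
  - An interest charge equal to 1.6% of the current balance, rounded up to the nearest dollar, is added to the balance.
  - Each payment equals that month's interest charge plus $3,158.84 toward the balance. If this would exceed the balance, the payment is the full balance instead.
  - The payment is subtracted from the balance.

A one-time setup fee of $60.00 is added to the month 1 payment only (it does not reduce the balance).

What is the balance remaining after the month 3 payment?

Month 1: $17,940.59 +$288.00 interest = $18,228.59; pay $3,446.84 (+ $60.00 fee) → $14,781.75
Month 2: $14,781.75 +$237.00 interest = $15,018.75; pay $3,395.84 → $11,622.91
Month 3: $11,622.91 +$186.00 interest = $11,808.91; pay $3,344.84 → $8,464.07

$8,464.07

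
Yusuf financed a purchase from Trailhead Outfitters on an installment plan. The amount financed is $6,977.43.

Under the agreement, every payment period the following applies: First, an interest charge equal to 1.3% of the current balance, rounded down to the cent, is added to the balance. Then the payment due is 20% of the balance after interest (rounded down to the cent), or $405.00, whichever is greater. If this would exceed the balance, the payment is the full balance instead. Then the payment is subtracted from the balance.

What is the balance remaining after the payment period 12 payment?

# | Opening | Interest | Payment | End bal
1 | $6,977.43 | $90.70 | $1,413.62 | $5,654.51
2 | $5,654.51 | $73.50 | $1,145.60 | $4,582.41
3 | $4,582.41 | $59.57 | $928.39 | $3,713.59
4 | $3,713.59 | $48.27 | $752.37 | $3,009.49
5 | $3,009.49 | $39.12 | $609.72 | $2,438.89
6 | $2,438.89 | $31.70 | $494.11 | $1,976.48
7 | $1,976.48 | $25.69 | $405.00 | $1,597.17
8 | $1,597.17 | $20.76 | $405.00 | $1,212.93
9 | $1,212.93 | $15.76 | $405.00 | $823.69
10 | $823.69 | $10.70 | $405.00 | $429.39
11 | $429.39 | $5.58 | $405.00 | $29.97
12 | $29.97 | $0.38 | $30.35 | $0.00

$0.00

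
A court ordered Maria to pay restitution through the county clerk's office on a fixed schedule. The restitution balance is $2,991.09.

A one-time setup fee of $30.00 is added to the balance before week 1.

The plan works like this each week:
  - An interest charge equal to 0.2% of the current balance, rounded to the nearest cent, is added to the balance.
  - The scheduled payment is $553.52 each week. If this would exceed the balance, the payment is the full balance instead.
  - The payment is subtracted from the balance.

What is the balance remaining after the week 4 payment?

Week 1: opening $3,021.09; interest $6.04 → $3,027.13; payment $553.52; balance $2,473.61
Week 2: opening $2,473.61; interest $4.95 → $2,478.56; payment $553.52; balance $1,925.04
Week 3: opening $1,925.04; interest $3.85 → $1,928.89; payment $553.52; balance $1,375.37
Week 4: opening $1,375.37; interest $2.75 → $1,378.12; payment $553.52; balance $824.60

$824.60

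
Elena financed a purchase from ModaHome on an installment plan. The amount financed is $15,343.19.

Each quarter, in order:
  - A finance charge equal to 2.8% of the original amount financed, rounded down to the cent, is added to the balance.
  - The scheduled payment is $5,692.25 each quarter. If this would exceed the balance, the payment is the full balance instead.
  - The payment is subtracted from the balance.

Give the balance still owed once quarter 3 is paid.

Quarter 1: $15,343.19 +$429.60 interest = $15,772.79; pay $5,692.25 → $10,080.54
Quarter 2: $10,080.54 +$429.60 interest = $10,510.14; pay $5,692.25 → $4,817.89
Quarter 3: $4,817.89 +$429.60 interest = $5,247.49; pay $5,247.49 → $0.00

$0.00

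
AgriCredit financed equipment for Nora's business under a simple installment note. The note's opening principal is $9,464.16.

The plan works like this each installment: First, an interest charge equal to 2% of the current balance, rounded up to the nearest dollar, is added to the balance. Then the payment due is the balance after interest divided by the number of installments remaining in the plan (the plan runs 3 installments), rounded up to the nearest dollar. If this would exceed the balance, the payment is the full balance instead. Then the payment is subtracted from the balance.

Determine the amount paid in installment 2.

$3,283.00

Installment 1: $9,464.16 +$190.00 interest = $9,654.16; pay $3,219.00 → $6,435.16
Installment 2: $6,435.16 +$129.00 interest = $6,564.16; pay $3,283.00 → $3,281.16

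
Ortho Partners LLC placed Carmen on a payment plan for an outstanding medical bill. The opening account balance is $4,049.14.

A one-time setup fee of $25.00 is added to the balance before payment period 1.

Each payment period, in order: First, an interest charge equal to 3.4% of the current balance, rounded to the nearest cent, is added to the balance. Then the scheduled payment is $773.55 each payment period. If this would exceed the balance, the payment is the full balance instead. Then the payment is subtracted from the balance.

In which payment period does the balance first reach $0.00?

6

Payment period 1: $4,074.14 +$138.52 interest = $4,212.66; pay $773.55 → $3,439.11
Payment period 2: $3,439.11 +$116.93 interest = $3,556.04; pay $773.55 → $2,782.49
Payment period 3: $2,782.49 +$94.60 interest = $2,877.09; pay $773.55 → $2,103.54
Payment period 4: $2,103.54 +$71.52 interest = $2,175.06; pay $773.55 → $1,401.51
Payment period 5: $1,401.51 +$47.65 interest = $1,449.16; pay $773.55 → $675.61
Payment period 6: $675.61 +$22.97 interest = $698.58; pay $698.58 → $0.00
Balance reaches $0.00 in payment period 6.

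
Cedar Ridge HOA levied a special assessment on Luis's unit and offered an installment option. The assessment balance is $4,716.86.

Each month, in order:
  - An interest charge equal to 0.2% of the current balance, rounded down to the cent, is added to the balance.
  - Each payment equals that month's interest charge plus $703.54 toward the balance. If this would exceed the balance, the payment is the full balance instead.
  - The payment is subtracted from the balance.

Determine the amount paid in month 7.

Month 1: opening $4,716.86; interest $9.43 → $4,726.29; payment $712.97; balance $4,013.32
Month 2: opening $4,013.32; interest $8.02 → $4,021.34; payment $711.56; balance $3,309.78
Month 3: opening $3,309.78; interest $6.61 → $3,316.39; payment $710.15; balance $2,606.24
Month 4: opening $2,606.24; interest $5.21 → $2,611.45; payment $708.75; balance $1,902.70
Month 5: opening $1,902.70; interest $3.80 → $1,906.50; payment $707.34; balance $1,199.16
Month 6: opening $1,199.16; interest $2.39 → $1,201.55; payment $705.93; balance $495.62
Month 7: opening $495.62; interest $0.99 → $496.61; payment $496.61; balance $0.00

$496.61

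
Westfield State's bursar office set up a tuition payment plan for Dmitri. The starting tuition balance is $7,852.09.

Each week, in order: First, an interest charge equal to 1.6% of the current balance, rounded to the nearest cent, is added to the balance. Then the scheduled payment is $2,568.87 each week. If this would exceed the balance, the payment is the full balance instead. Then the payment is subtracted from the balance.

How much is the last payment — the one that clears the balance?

$410.94

Week 1: $7,852.09 +$125.63 interest = $7,977.72; pay $2,568.87 → $5,408.85
Week 2: $5,408.85 +$86.54 interest = $5,495.39; pay $2,568.87 → $2,926.52
Week 3: $2,926.52 +$46.82 interest = $2,973.34; pay $2,568.87 → $404.47
Week 4: $404.47 +$6.47 interest = $410.94; pay $410.94 → $0.00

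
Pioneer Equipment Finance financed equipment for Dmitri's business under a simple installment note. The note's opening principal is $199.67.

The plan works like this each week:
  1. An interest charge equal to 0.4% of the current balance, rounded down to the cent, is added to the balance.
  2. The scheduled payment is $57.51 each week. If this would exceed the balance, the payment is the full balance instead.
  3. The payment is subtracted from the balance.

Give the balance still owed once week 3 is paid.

$28.84

# | Opening | Interest | Payment | End bal
1 | $199.67 | $0.79 | $57.51 | $142.95
2 | $142.95 | $0.57 | $57.51 | $86.01
3 | $86.01 | $0.34 | $57.51 | $28.84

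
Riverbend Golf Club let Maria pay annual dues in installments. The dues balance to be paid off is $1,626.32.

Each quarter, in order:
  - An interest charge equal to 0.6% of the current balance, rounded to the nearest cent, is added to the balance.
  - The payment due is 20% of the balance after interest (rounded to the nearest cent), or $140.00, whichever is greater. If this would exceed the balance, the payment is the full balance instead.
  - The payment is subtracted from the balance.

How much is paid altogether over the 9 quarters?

Quarter 1: opening $1,626.32; interest $9.76 → $1,636.08; payment $327.22; balance $1,308.86
Quarter 2: opening $1,308.86; interest $7.85 → $1,316.71; payment $263.34; balance $1,053.37
Quarter 3: opening $1,053.37; interest $6.32 → $1,059.69; payment $211.94; balance $847.75
Quarter 4: opening $847.75; interest $5.09 → $852.84; payment $170.57; balance $682.27
Quarter 5: opening $682.27; interest $4.09 → $686.36; payment $140.00; balance $546.36
Quarter 6: opening $546.36; interest $3.28 → $549.64; payment $140.00; balance $409.64
Quarter 7: opening $409.64; interest $2.46 → $412.10; payment $140.00; balance $272.10
Quarter 8: opening $272.10; interest $1.63 → $273.73; payment $140.00; balance $133.73
Quarter 9: opening $133.73; interest $0.80 → $134.53; payment $134.53; balance $0.00
Total paid: $1,667.60

$1,667.60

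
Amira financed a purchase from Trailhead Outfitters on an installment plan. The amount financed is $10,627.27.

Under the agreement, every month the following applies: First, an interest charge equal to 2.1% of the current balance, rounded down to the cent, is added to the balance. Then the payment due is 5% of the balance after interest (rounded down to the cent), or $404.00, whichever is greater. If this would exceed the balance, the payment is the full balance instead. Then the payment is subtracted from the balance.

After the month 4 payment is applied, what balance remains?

Month 1: $10,627.27 +$223.17 interest = $10,850.44; pay $542.52 → $10,307.92
Month 2: $10,307.92 +$216.46 interest = $10,524.38; pay $526.21 → $9,998.17
Month 3: $9,998.17 +$209.96 interest = $10,208.13; pay $510.40 → $9,697.73
Month 4: $9,697.73 +$203.65 interest = $9,901.38; pay $495.06 → $9,406.32

$9,406.32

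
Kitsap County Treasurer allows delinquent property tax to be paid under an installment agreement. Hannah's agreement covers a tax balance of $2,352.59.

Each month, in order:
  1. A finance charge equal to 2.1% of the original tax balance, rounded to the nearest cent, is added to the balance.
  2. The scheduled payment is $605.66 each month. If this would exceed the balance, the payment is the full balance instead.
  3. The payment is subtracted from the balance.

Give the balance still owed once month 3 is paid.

Month 1: opening $2,352.59; interest $49.40 → $2,401.99; payment $605.66; balance $1,796.33
Month 2: opening $1,796.33; interest $49.40 → $1,845.73; payment $605.66; balance $1,240.07
Month 3: opening $1,240.07; interest $49.40 → $1,289.47; payment $605.66; balance $683.81

$683.81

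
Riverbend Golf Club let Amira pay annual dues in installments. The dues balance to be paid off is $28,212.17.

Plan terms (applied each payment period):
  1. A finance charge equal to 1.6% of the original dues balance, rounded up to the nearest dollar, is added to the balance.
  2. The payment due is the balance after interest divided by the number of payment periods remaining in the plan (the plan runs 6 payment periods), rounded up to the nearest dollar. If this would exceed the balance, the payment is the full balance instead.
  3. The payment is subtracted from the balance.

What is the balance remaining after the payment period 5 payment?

$5,356.17

Payment period 1: opening $28,212.17; interest $452.00 → $28,664.17; payment $4,778.00; balance $23,886.17
Payment period 2: opening $23,886.17; interest $452.00 → $24,338.17; payment $4,868.00; balance $19,470.17
Payment period 3: opening $19,470.17; interest $452.00 → $19,922.17; payment $4,981.00; balance $14,941.17
Payment period 4: opening $14,941.17; interest $452.00 → $15,393.17; payment $5,132.00; balance $10,261.17
Payment period 5: opening $10,261.17; interest $452.00 → $10,713.17; payment $5,357.00; balance $5,356.17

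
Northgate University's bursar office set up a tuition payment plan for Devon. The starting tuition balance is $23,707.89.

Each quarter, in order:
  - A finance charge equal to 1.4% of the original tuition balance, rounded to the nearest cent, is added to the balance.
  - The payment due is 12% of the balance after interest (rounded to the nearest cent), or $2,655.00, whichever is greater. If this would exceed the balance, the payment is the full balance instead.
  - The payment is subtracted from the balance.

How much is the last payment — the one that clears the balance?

$579.12

Quarter 1: opening $23,707.89; interest $331.91 → $24,039.80; payment $2,884.78; balance $21,155.02
Quarter 2: opening $21,155.02; interest $331.91 → $21,486.93; payment $2,655.00; balance $18,831.93
Quarter 3: opening $18,831.93; interest $331.91 → $19,163.84; payment $2,655.00; balance $16,508.84
Quarter 4: opening $16,508.84; interest $331.91 → $16,840.75; payment $2,655.00; balance $14,185.75
Quarter 5: opening $14,185.75; interest $331.91 → $14,517.66; payment $2,655.00; balance $11,862.66
Quarter 6: opening $11,862.66; interest $331.91 → $12,194.57; payment $2,655.00; balance $9,539.57
Quarter 7: opening $9,539.57; interest $331.91 → $9,871.48; payment $2,655.00; balance $7,216.48
Quarter 8: opening $7,216.48; interest $331.91 → $7,548.39; payment $2,655.00; balance $4,893.39
Quarter 9: opening $4,893.39; interest $331.91 → $5,225.30; payment $2,655.00; balance $2,570.30
Quarter 10: opening $2,570.30; interest $331.91 → $2,902.21; payment $2,655.00; balance $247.21
Quarter 11: opening $247.21; interest $331.91 → $579.12; payment $579.12; balance $0.00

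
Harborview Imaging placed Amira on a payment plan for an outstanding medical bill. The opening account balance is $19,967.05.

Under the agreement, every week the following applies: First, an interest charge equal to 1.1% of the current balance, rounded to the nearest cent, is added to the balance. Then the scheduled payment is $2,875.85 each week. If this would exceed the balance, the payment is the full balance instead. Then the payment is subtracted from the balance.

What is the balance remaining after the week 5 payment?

Week 1: opening $19,967.05; interest $219.64 → $20,186.69; payment $2,875.85; balance $17,310.84
Week 2: opening $17,310.84; interest $190.42 → $17,501.26; payment $2,875.85; balance $14,625.41
Week 3: opening $14,625.41; interest $160.88 → $14,786.29; payment $2,875.85; balance $11,910.44
Week 4: opening $11,910.44; interest $131.01 → $12,041.45; payment $2,875.85; balance $9,165.60
Week 5: opening $9,165.60; interest $100.82 → $9,266.42; payment $2,875.85; balance $6,390.57

$6,390.57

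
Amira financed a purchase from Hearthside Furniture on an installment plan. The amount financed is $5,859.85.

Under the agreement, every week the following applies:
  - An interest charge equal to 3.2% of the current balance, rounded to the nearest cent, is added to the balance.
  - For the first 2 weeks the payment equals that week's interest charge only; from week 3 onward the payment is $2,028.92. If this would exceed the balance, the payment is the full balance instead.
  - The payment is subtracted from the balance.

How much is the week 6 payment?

Week 1: opening $5,859.85; interest $187.52 → $6,047.37; payment $187.52; balance $5,859.85
Week 2: opening $5,859.85; interest $187.52 → $6,047.37; payment $187.52; balance $5,859.85
Week 3: opening $5,859.85; interest $187.52 → $6,047.37; payment $2,028.92; balance $4,018.45
Week 4: opening $4,018.45; interest $128.59 → $4,147.04; payment $2,028.92; balance $2,118.12
Week 5: opening $2,118.12; interest $67.78 → $2,185.90; payment $2,028.92; balance $156.98
Week 6: opening $156.98; interest $5.02 → $162.00; payment $162.00; balance $0.00

$162.00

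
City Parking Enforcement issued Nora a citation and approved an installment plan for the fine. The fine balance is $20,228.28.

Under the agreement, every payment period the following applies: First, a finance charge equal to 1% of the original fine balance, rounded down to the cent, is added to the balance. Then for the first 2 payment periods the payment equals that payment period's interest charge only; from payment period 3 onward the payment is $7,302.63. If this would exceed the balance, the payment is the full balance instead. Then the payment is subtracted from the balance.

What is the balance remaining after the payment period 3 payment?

Payment period 1: opening $20,228.28; interest $202.28 → $20,430.56; payment $202.28; balance $20,228.28
Payment period 2: opening $20,228.28; interest $202.28 → $20,430.56; payment $202.28; balance $20,228.28
Payment period 3: opening $20,228.28; interest $202.28 → $20,430.56; payment $7,302.63; balance $13,127.93

$13,127.93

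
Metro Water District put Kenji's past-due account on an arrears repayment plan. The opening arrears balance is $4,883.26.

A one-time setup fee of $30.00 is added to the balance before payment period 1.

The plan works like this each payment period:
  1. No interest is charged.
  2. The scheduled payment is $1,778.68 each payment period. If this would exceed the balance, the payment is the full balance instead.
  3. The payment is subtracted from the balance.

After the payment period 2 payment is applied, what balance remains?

$1,355.90

# | Opening | Payment | End bal
1 | $4,913.26 | $1,778.68 | $3,134.58
2 | $3,134.58 | $1,778.68 | $1,355.90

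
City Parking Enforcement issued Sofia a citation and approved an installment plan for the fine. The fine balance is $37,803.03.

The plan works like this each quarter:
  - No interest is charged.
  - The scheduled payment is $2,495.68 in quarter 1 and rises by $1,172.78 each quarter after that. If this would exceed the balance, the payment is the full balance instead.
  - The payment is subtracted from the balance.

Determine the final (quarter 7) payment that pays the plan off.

# | Opening | Payment | End bal
1 | $37,803.03 | $2,495.68 | $35,307.35
2 | $35,307.35 | $3,668.46 | $31,638.89
3 | $31,638.89 | $4,841.24 | $26,797.65
4 | $26,797.65 | $6,014.02 | $20,783.63
5 | $20,783.63 | $7,186.80 | $13,596.83
6 | $13,596.83 | $8,359.58 | $5,237.25
7 | $5,237.25 | $5,237.25 | $0.00

$5,237.25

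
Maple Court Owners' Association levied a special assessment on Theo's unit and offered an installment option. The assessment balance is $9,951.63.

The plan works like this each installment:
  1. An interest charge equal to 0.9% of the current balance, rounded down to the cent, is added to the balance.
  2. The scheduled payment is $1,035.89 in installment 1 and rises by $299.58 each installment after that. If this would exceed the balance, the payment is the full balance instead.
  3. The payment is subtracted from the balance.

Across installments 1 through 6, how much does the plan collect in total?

# | Opening | Interest | Payment | End bal
1 | $9,951.63 | $89.56 | $1,035.89 | $9,005.30
2 | $9,005.30 | $81.04 | $1,335.47 | $7,750.87
3 | $7,750.87 | $69.75 | $1,635.05 | $6,185.57
4 | $6,185.57 | $55.67 | $1,934.63 | $4,306.61
5 | $4,306.61 | $38.75 | $2,234.21 | $2,111.15
6 | $2,111.15 | $19.00 | $2,130.15 | $0.00
Total paid: $10,305.40

$10,305.40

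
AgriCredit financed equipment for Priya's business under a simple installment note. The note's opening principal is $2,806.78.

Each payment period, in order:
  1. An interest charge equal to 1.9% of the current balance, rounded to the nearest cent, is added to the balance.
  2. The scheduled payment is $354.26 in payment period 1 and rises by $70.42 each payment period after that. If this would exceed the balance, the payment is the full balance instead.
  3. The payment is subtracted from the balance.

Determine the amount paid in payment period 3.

Payment period 1: opening $2,806.78; interest $53.33 → $2,860.11; payment $354.26; balance $2,505.85
Payment period 2: opening $2,505.85; interest $47.61 → $2,553.46; payment $424.68; balance $2,128.78
Payment period 3: opening $2,128.78; interest $40.45 → $2,169.23; payment $495.10; balance $1,674.13

$495.10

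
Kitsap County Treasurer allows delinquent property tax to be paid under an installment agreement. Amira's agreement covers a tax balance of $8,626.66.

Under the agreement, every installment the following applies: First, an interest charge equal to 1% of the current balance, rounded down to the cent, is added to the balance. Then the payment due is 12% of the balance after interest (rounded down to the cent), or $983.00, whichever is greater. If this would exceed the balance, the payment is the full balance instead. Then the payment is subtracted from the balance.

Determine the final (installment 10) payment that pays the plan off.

$159.39

Installment 1: opening $8,626.66; interest $86.26 → $8,712.92; payment $1,045.55; balance $7,667.37
Installment 2: opening $7,667.37; interest $76.67 → $7,744.04; payment $983.00; balance $6,761.04
Installment 3: opening $6,761.04; interest $67.61 → $6,828.65; payment $983.00; balance $5,845.65
Installment 4: opening $5,845.65; interest $58.45 → $5,904.10; payment $983.00; balance $4,921.10
Installment 5: opening $4,921.10; interest $49.21 → $4,970.31; payment $983.00; balance $3,987.31
Installment 6: opening $3,987.31; interest $39.87 → $4,027.18; payment $983.00; balance $3,044.18
Installment 7: opening $3,044.18; interest $30.44 → $3,074.62; payment $983.00; balance $2,091.62
Installment 8: opening $2,091.62; interest $20.91 → $2,112.53; payment $983.00; balance $1,129.53
Installment 9: opening $1,129.53; interest $11.29 → $1,140.82; payment $983.00; balance $157.82
Installment 10: opening $157.82; interest $1.57 → $159.39; payment $159.39; balance $0.00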